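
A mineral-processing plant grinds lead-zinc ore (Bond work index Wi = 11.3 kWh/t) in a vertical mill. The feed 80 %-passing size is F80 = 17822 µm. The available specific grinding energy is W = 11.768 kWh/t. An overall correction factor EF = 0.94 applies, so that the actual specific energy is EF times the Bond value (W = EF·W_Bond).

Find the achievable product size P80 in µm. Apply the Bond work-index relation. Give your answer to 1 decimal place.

W = 10·Wi·[P80^(−½) − F80^(−½)]
W_Bond = W / EF = 11.768 / 0.94 = 12.5191 kWh/t
1/√P80 = 1/√F80 + W_Bond/(10·Wi)
  = 12.5191/(10·11.3) + 1/√17822 = 0.110789 + 0.007491 = 0.118280
P80 = (1/0.118280)² = 8.4545² = 71.48 µm

P80 = 71.5 µm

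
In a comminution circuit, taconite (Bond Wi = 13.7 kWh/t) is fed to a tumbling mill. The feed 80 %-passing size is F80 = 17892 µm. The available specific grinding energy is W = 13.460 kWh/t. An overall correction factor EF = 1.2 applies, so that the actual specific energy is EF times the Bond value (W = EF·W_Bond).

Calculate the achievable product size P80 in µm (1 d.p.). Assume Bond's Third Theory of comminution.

P80 = 125.3 µm

W_Bond = 10·Wi·(1/√P₈₀ − 1/√F₈₀)
W_Bond = W / EF = 13.460 / 1.2 = 11.2167 kWh/t
P80^(−½) = W_Bond/(10 Wi) + F80^(−½)
  = 11.2167/(10·13.7) + 1/√17892 = 0.081873 + 0.007476 = 0.089350
P80 = (1/0.089350)² = 11.1920² = 125.26 µm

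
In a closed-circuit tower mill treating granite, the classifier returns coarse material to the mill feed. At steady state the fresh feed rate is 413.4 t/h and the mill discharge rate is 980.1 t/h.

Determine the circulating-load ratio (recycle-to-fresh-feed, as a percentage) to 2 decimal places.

CL = 137.08 %

M = F + R at steady state, so:
R = M − F = 980.1 − 413.4 = 566.7 t/h
CL = 100·R/F = 100·566.7/413.4 = 137.08 %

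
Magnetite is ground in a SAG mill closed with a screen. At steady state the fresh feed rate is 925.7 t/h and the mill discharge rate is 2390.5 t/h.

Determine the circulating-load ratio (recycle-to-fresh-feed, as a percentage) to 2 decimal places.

CL = 158.24 %

Discharge = new feed + return, hence
R = M − F = 2390.5 − 925.7 = 1464.8 t/h
CL = 100·R/F = 100·1464.8/925.7 = 158.24 %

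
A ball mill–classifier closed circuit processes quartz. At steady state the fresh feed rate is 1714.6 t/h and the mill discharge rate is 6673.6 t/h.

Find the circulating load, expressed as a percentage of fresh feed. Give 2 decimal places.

Steady state: M = F + R.
R = M − F = 6673.6 − 1714.6 = 4959.0 t/h
CL = 100·R/F = 100·4959.0/1714.6 = 289.22 %

CL = 289.22 %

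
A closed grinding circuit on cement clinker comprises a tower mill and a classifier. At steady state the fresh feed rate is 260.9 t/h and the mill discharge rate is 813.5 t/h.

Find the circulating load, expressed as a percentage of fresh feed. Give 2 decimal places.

CL = 211.81 %

M = F + R at steady state, so:
R = M − F = 813.5 − 260.9 = 552.6 t/h
CL = 100·R/F = 100·552.6/260.9 = 211.81 %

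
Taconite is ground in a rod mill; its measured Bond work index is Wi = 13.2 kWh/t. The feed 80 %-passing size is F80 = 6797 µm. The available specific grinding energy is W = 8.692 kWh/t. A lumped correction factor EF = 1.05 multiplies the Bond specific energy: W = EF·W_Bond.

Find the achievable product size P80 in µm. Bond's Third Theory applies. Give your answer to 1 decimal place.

P80 = 178.5 µm

W_Bond = 10·Wi·(1/√P₈₀ − 1/√F₈₀)
W_Bond = W / EF = 8.692 / 1.05 = 8.2781 kWh/t
⇒ 1/√P80 = W_Bond/(10·Wi) + 1/√F80
  = 8.2781/(10·13.2) + 1/√6797 = 0.062713 + 0.012129 = 0.074842
P80 = (1/0.074842)² = 13.3614² = 178.53 µm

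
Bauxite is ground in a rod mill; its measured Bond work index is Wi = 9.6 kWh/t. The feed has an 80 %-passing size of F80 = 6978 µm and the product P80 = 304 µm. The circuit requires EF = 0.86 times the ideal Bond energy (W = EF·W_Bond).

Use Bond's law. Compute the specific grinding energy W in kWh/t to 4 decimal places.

W = 3.7468 kWh/t

W = 10·Wi·(P80^(-½) − F80^(-½))
1/√304 = 0.057354;  1/√6978 = 0.011971
W = 10·9.6·(0.057354 − 0.011971) = 4.3568 kWh/t
Apply correction: 4.3568 × 0.86 = 3.7468 kWh/t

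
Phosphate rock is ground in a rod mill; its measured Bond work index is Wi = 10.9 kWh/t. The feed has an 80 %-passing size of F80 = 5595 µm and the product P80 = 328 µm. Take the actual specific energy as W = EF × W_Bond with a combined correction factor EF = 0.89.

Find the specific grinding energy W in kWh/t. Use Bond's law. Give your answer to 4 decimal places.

W = 4.0596 kWh/t

Bond: W = 10·Wi·(1/√P80 − 1/√F80)
1/√328 = 0.055216;  1/√5595 = 0.013369
W = 10·10.9·(0.055216 − 0.013369) = 4.5613 kWh/t
Corrected W = EF·W_Bond = 0.89·4.5613 = 4.0596 kWh/t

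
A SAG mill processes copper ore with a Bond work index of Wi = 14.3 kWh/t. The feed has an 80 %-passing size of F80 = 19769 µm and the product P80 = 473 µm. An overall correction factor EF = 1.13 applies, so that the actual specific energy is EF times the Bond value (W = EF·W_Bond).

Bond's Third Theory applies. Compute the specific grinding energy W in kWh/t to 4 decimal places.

W_Bond = 10·Wi·(1/√P₈₀ − 1/√F₈₀)
1/√473 = 0.045980;  1/√19769 = 0.007112
W = 10·14.3·(0.045980 − 0.007112) = 5.5581 kWh/t
W_actual = 1.13 × 5.5581 = 6.2806 kWh/t

W = 6.2806 kWh/t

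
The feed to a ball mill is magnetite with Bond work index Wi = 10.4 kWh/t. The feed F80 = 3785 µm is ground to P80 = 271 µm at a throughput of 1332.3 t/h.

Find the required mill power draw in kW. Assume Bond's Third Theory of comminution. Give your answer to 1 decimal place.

P = 6164.7 kW

W_Bond = 10·Wi·(1/√P₈₀ − 1/√F₈₀)
W = 10·10.4·(1/√271 − 1/√3785) = 10·10.4·(0.044491) = 4.6271 kWh/t
Power = W × throughput = 4.6271 kWh/t × 1332.3 t/h = 6164.7 kW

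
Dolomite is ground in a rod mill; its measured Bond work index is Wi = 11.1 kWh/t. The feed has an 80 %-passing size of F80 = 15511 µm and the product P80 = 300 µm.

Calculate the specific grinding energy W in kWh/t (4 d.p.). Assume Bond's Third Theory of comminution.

W_Bond = 10·Wi·(1/√P₈₀ − 1/√F₈₀)
1/√300 = 0.057735;  1/√15511 = 0.008029
W = 10·11.1·(0.057735 − 0.008029) = 5.5173 kWh/t

W = 5.5173 kWh/t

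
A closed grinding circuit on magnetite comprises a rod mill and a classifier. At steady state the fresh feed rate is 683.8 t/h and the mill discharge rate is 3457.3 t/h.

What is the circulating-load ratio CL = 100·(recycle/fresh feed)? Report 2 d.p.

CL = 405.60 %

Steady state: M = F + R.
R = M − F = 3457.3 − 683.8 = 2773.5 t/h
CL = 100·R/F = 100·2773.5/683.8 = 405.60 %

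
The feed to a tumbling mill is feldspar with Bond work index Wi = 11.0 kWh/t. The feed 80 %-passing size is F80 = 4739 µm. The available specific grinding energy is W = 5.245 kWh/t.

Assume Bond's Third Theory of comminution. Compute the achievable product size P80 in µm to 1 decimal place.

Bond:  W = 10 Wi (1/√P − 1/√F)
P80^-0.5 = F80^-0.5 + W/(10 Wi)
  = 5.2450/(10·11.0) + 1/√4739 = 0.047682 + 0.014526 = 0.062208
P80 = (1/0.062208)² = 16.0751² = 258.41 µm

P80 = 258.4 µm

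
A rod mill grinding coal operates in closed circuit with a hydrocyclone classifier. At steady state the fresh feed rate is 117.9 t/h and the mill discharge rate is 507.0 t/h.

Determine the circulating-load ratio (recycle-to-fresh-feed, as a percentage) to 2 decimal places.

Discharge = new feed + return, hence
R = M − F = 507.0 − 117.9 = 389.1 t/h
CL = 100·R/F = 100·389.1/117.9 = 330.03 %

CL = 330.03 %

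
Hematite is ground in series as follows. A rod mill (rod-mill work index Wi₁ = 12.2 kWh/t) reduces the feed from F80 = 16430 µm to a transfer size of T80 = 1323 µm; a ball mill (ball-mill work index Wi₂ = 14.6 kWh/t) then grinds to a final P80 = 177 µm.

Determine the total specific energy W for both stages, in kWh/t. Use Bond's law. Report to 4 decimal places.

W = 9.3624 kWh/t

W = 10 Wi (1/√P80 − 1/√F80)  [Bond]
Stage 1 (16430→1323 µm, Wi₁=12.2): W₁ = 10·12.2·(0.027493 − 0.007802) = 2.4023 kWh/t
Stage 2 (1323→177 µm, Wi₂=14.6): W₂ = 10·14.6·(0.075165 − 0.027493) = 6.9601 kWh/t
W = W₁ + W₂ = 2.4023 + 6.9601 = 9.3624 kWh/t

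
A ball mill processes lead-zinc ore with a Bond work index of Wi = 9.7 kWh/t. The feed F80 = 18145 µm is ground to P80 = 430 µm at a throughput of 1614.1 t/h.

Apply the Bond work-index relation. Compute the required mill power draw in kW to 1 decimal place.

P = 6388.1 kW

W = 10 Wi / √P80 − 10 Wi / √F80
W = 10·9.7·(1/√430 − 1/√18145) = 10·9.7·(0.040801) = 3.9577 kWh/t
Mill draw = 3.9577 × 1614.1 = 6388.1 kW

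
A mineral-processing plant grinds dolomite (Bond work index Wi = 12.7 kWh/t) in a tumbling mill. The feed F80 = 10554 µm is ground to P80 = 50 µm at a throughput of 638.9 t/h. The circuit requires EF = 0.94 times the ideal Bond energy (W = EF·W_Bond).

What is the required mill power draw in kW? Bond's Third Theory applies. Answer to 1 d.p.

W = 10 Wi / √P80 − 10 Wi / √F80
W = 10·12.7·(1/√50 − 1/√10554) = 10·12.7·(0.131687) = 16.7243 kWh/t
Apply correction: 16.7243 × 0.94 = 15.7208 kWh/t
Mill draw = 15.7208 × 638.9 = 10044.0 kW

P = 10044.0 kW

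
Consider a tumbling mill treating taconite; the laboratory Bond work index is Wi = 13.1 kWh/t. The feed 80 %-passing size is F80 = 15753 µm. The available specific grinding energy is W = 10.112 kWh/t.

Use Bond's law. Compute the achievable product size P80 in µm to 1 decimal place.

P80 = 137.9 µm

W = 10 Wi (P80^-0.5 − F80^-0.5)
P80^(−½) = W/(10 Wi) + F80^(−½)
  = 10.1120/(10·13.1) + 1/√15753 = 0.077191 + 0.007967 = 0.085158
P80 = (1/0.085158)² = 11.7428² = 137.89 µm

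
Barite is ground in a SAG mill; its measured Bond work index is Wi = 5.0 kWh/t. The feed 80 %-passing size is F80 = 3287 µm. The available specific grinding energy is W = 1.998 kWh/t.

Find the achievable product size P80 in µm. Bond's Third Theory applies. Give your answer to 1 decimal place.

P80 = 303.5 µm

Bond:  W = 10 Wi (1/√P − 1/√F)
1/√P80 = 1/√F80 + W/(10·Wi)
  = 1.9980/(10·5.0) + 1/√3287 = 0.039960 + 0.017442 = 0.057402
P80 = (1/0.057402)² = 17.4209² = 303.49 µm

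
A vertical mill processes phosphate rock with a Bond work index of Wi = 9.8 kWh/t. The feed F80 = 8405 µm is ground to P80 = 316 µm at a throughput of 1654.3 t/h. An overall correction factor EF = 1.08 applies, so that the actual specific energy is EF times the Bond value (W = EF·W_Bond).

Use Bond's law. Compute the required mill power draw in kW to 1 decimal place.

W = 10 Wi / √P80 − 10 Wi / √F80
W = 10·9.8·(1/√316 − 1/√8405) = 10·9.8·(0.045347) = 4.4440 kWh/t
With EF = 1.08: W = 4.4440·1.08 = 4.7995 kWh/t
P_mill = W·ṁ = 4.7995·1654.3 = 7939.8 kW

P = 7939.8 kW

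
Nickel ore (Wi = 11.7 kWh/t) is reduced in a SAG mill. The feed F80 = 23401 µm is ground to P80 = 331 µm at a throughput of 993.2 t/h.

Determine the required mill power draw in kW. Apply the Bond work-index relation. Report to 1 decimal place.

P = 5627.5 kW

W = 10·Wi·(P80^(-½) − F80^(-½))
W = 10·11.7·(1/√331 − 1/√23401) = 10·11.7·(0.048428) = 5.6661 kWh/t
Power = W × throughput = 5.6661 kWh/t × 993.2 t/h = 5627.5 kW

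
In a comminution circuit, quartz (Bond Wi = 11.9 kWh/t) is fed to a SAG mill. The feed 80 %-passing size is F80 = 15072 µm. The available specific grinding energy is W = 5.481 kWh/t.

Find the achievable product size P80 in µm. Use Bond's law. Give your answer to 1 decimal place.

W = 10 Wi (1/√P80 − 1/√F80)  [Bond]
1/√P80 = 1/√F80 + W/(10·Wi)
  = 5.4810/(10·11.9) + 1/√15072 = 0.046059 + 0.008145 = 0.054204
P80 = (1/0.054204)² = 18.4487² = 340.36 µm

P80 = 340.4 µm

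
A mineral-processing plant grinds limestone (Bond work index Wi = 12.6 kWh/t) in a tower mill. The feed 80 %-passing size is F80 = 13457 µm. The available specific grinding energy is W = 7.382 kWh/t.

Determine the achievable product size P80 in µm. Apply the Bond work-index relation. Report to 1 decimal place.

W = 10·Wi·[P80^(−½) − F80^(−½)]
1/√P80 = 1/√F80 + W/(10·Wi)
  = 7.3820/(10·12.6) + 1/√13457 = 0.058587 + 0.008620 = 0.067208
P80 = (1/0.067208)² = 14.8793² = 221.39 µm

P80 = 221.4 µm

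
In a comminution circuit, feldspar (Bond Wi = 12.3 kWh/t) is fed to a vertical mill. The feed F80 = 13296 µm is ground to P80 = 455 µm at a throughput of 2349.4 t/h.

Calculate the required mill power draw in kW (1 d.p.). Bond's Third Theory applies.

P = 11041.3 kW

W = 10 Wi (P80^-0.5 − F80^-0.5)
W = 10·12.3·(1/√455 − 1/√13296) = 10·12.3·(0.038208) = 4.6996 kWh/t
Power = W × throughput = 4.6996 kWh/t × 2349.4 t/h = 11041.3 kW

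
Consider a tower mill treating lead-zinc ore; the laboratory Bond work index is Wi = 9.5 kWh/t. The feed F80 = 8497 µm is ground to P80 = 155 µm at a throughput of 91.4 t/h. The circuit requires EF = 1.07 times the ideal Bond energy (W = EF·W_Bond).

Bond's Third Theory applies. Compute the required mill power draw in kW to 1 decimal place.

W = 10·Wi·[P80^(−½) − F80^(−½)]
W = 10·9.5·(1/√155 − 1/√8497) = 10·9.5·(0.069473) = 6.6000 kWh/t
With EF = 1.07: W = 6.6000·1.07 = 7.0620 kWh/t
Mill draw = 7.0620 × 91.4 = 645.5 kW

P = 645.5 kW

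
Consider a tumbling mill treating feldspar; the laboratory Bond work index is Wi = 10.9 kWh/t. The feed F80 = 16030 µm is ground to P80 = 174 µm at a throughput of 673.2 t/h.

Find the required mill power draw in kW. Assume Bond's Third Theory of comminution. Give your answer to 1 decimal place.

P = 4983.3 kW

W = 10 Wi / √P80 − 10 Wi / √F80
W = 10·10.9·(1/√174 − 1/√16030) = 10·10.9·(0.067912) = 7.4024 kWh/t
Power = W × throughput = 7.4024 kWh/t × 673.2 t/h = 4983.3 kW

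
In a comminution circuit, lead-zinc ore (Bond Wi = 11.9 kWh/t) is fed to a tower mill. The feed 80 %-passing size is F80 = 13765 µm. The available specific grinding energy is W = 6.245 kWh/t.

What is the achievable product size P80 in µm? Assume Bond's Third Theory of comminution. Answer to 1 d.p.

P80 = 268.7 µm

W_Bond = 10·Wi·(1/√P₈₀ − 1/√F₈₀)
P80^-0.5 = F80^-0.5 + W/(10 Wi)
  = 6.2450/(10·11.9) + 1/√13765 = 0.052479 + 0.008523 = 0.061002
P80 = (1/0.061002)² = 16.3928² = 268.72 µm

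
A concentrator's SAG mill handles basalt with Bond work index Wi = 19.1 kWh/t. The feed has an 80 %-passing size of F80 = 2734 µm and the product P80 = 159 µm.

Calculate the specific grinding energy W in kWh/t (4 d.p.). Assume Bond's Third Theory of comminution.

W = 11.4944 kWh/t

W = 10·Wi·[P80^(−½) − F80^(−½)]
1/√159 = 0.079305;  1/√2734 = 0.019125
W = 10·19.1·(0.079305 − 0.019125) = 11.4944 kWh/t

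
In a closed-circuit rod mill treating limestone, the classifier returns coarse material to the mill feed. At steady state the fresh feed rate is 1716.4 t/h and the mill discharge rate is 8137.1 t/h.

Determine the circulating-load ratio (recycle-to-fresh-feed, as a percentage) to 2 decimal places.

CL = 374.08 %

Steady state: M = F + R.
R = M − F = 8137.1 − 1716.4 = 6420.7 t/h
CL = 100·R/F = 100·6420.7/1716.4 = 374.08 %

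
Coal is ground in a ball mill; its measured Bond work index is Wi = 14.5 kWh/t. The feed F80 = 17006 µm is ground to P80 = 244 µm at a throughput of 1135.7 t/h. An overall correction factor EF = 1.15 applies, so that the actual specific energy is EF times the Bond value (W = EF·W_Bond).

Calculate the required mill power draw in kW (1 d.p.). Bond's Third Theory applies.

W_Bond = 10·Wi·(1/√P₈₀ − 1/√F₈₀)
W = 10·14.5·(1/√244 − 1/√17006) = 10·14.5·(0.056350) = 8.1708 kWh/t
With EF = 1.15: W = 8.1708·1.15 = 9.3964 kWh/t
Power = W × throughput = 9.3964 kWh/t × 1135.7 t/h = 10671.5 kW

P = 10671.5 kW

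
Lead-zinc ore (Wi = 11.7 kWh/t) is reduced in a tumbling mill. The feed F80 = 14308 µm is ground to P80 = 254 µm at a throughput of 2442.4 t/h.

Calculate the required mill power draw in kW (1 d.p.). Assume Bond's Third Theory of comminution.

P = 15541.2 kW

W = 10·Wi·[P80^(−½) − F80^(−½)]
W = 10·11.7·(1/√254 − 1/√14308) = 10·11.7·(0.054385) = 6.3631 kWh/t
Power = W × throughput = 6.3631 kWh/t × 2442.4 t/h = 15541.2 kW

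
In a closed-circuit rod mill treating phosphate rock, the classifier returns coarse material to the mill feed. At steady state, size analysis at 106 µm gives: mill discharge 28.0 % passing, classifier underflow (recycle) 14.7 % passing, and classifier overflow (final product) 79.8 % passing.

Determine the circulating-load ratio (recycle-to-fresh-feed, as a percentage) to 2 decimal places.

CL = 389.47 %

Balance %-passing 106 µm (r = R/F):
Fd + Rd = Ru + Fo ⇒ R/F = (o−d)/(d−u)
r = (79.8 − 28.0)/(28.0 − 14.7) = 51.8/13.3 = 3.8947
CL = 100·r = 389.47 %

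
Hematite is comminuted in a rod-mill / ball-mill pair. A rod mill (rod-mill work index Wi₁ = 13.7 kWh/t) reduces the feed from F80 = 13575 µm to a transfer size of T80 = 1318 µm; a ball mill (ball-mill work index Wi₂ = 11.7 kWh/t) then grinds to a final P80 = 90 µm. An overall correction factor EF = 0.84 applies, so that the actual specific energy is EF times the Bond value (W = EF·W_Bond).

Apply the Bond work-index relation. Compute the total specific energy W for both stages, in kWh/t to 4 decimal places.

W = 10 Wi / √P80 − 10 Wi / √F80
Stage 1 (13575→1318 µm, Wi₁=13.7): W₁ = 10·13.7·(0.027545 − 0.008583) = 2.5978 kWh/t
Stage 2 (1318→90 µm, Wi₂=11.7): W₂ = 10·11.7·(0.105409 − 0.027545) = 9.1101 kWh/t
W = W₁ + W₂ = 2.5978 + 9.1101 = 11.7079 kWh/t
Apply correction: 11.7079 × 0.84 = 9.8347 kWh/t

W = 9.8347 kWh/t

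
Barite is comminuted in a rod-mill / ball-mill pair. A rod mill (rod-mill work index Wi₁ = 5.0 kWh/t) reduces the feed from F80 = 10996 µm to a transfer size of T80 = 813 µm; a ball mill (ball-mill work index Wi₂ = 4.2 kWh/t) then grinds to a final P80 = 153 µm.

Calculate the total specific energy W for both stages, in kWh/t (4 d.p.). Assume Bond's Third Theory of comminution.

W = 10 Wi (P80^-0.5 − F80^-0.5)
Stage 1 (10996→813 µm, Wi₁=5.0): W₁ = 10·5.0·(0.035072 − 0.009536) = 1.2768 kWh/t
Stage 2 (813→153 µm, Wi₂=4.2): W₂ = 10·4.2·(0.080845 − 0.035072) = 1.9225 kWh/t
W = W₁ + W₂ = 1.2768 + 1.9225 = 3.1993 kWh/t

W = 3.1993 kWh/t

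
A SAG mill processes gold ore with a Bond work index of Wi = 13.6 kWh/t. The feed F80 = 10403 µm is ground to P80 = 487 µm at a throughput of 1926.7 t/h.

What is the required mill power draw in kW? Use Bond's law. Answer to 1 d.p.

W = 10·Wi·(P80^(-½) − F80^(-½))
W = 10·13.6·(1/√487 − 1/√10403) = 10·13.6·(0.035510) = 4.8294 kWh/t
Power = W × throughput = 4.8294 kWh/t × 1926.7 t/h = 9304.7 kW

P = 9304.7 kW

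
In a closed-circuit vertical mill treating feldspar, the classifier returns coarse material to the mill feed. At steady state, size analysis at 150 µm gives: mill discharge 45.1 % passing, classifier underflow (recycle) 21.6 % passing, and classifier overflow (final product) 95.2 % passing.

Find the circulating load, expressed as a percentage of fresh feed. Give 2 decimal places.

CL = 213.19 %

Mass balance on the −150 µm fraction:
d + r·d = r·u + o → r(d−u) = o−d
r = (95.2 − 45.1)/(45.1 − 21.6) = 50.1/23.5 = 2.1319
CL = 100·r = 213.19 %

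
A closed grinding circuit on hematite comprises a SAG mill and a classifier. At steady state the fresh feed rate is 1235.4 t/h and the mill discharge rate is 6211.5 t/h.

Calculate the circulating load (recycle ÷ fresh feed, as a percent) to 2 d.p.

CL = 402.79 %

Mill node: discharge = fresh + recycle.
R = M − F = 6211.5 − 1235.4 = 4976.1 t/h
CL = 100·R/F = 100·4976.1/1235.4 = 402.79 %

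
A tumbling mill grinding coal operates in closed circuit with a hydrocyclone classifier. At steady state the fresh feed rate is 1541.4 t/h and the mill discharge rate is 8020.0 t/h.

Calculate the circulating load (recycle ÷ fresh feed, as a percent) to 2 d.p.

Discharge = new feed + return, hence
R = M − F = 8020.0 − 1541.4 = 6478.6 t/h
CL = 100·R/F = 100·6478.6/1541.4 = 420.31 %

CL = 420.31 %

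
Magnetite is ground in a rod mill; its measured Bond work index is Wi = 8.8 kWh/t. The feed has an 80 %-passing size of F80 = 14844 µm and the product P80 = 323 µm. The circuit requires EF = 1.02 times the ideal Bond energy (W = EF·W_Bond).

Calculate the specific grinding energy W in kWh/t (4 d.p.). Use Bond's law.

W = 4.2577 kWh/t

Bond: W = 10·Wi·(1/√P80 − 1/√F80)
1/√323 = 0.055641;  1/√14844 = 0.008208
W = 10·8.8·(0.055641 − 0.008208) = 4.1742 kWh/t
W_actual = 1.02 × 4.1742 = 4.2577 kWh/t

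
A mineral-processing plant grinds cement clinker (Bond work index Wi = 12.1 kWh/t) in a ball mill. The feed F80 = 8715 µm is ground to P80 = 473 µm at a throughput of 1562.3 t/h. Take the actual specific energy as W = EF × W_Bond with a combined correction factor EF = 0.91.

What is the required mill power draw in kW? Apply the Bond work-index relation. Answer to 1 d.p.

P = 6067.0 kW

Bond:  W = 10 Wi (1/√P − 1/√F)
W = 10·12.1·(1/√473 − 1/√8715) = 10·12.1·(0.035268) = 4.2674 kWh/t
Corrected W = EF·W_Bond = 0.91·4.2674 = 3.8834 kWh/t
Mill draw = 3.8834 × 1562.3 = 6067.0 kW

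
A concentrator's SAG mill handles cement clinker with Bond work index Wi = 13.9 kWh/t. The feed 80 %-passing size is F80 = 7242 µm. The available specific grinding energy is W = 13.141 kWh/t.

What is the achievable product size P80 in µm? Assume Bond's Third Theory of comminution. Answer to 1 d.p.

W = 10 Wi (1/√P80 − 1/√F80)  [Bond]
P80^-0.5 = F80^-0.5 + W/(10 Wi)
  = 13.1410/(10·13.9) + 1/√7242 = 0.094540 + 0.011751 = 0.106290
P80 = (1/0.106290)² = 9.4082² = 88.51 µm

P80 = 88.5 µm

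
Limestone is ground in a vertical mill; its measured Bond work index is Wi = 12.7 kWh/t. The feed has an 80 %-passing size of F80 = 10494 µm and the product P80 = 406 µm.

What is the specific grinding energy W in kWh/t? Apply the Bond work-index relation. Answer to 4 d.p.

W = 5.0632 kWh/t

Bond:  W = 10 Wi (1/√P − 1/√F)
1/√406 = 0.049629;  1/√10494 = 0.009762
W = 10·12.7·(0.049629 − 0.009762) = 5.0632 kWh/t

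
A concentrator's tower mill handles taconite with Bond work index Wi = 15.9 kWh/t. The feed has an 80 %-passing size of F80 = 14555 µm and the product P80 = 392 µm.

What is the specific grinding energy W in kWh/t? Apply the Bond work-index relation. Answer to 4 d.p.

W = 10·Wi·[P80^(−½) − F80^(−½)]
1/√392 = 0.050508;  1/√14555 = 0.008289
W = 10·15.9·(0.050508 − 0.008289) = 6.7128 kWh/t

W = 6.7128 kWh/t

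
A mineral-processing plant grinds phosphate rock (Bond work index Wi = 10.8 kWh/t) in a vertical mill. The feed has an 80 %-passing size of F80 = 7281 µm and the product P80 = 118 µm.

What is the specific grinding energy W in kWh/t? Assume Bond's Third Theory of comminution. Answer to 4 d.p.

W = 8.6765 kWh/t

Bond: W = 10·Wi·(1/√P80 − 1/√F80)
1/√118 = 0.092057;  1/√7281 = 0.011719
W = 10·10.8·(0.092057 − 0.011719) = 8.6765 kWh/t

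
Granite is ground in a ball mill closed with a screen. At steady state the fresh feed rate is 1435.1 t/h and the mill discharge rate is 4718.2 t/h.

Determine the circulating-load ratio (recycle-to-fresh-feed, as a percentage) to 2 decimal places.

CL = 228.77 %

M = F + R at steady state, so:
R = M − F = 4718.2 − 1435.1 = 3283.1 t/h
CL = 100·R/F = 100·3283.1/1435.1 = 228.77 %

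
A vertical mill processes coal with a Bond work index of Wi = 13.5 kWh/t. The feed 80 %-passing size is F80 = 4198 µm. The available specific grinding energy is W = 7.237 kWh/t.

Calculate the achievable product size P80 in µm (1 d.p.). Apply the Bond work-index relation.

W = 10 Wi (P80^-0.5 − F80^-0.5)
1/√P80 = 1/√F80 + W/(10·Wi)
  = 7.2370/(10·13.5) + 1/√4198 = 0.053607 + 0.015434 = 0.069041
P80 = (1/0.069041)² = 14.4841² = 209.79 µm

P80 = 209.8 µm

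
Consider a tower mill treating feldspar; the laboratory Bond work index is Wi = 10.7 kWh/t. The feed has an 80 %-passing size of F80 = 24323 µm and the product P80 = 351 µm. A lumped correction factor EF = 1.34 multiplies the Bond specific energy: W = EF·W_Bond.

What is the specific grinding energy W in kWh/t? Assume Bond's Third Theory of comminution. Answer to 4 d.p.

W = 6.7337 kWh/t

W = 10 Wi (1/√P80 − 1/√F80)  [Bond]
1/√351 = 0.053376;  1/√24323 = 0.006412
W = 10·10.7·(0.053376 − 0.006412) = 5.0252 kWh/t
Apply correction: 5.0252 × 1.34 = 6.7337 kWh/t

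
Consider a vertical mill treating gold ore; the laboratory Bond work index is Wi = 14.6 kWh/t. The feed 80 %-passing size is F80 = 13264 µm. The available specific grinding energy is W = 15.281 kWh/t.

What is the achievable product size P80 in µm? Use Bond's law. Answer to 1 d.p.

P80 = 77.8 µm

Bond: W = 10·Wi·(1/√P80 − 1/√F80)
1/√P80 = 1/√F80 + W/(10·Wi)
  = 15.2810/(10·14.6) + 1/√13264 = 0.104664 + 0.008683 = 0.113347
P80 = (1/0.113347)² = 8.8224² = 77.84 µm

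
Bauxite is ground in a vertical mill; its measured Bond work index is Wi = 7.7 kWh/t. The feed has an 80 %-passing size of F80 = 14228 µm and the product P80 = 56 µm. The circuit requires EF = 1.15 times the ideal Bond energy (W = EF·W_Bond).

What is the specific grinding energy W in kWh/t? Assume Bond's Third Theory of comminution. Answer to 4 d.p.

Bond: W = 10·Wi·(1/√P80 − 1/√F80)
1/√56 = 0.133631;  1/√14228 = 0.008384
W = 10·7.7·(0.133631 − 0.008384) = 9.6440 kWh/t
With EF = 1.15: W = 9.6440·1.15 = 11.0906 kWh/t

W = 11.0906 kWh/t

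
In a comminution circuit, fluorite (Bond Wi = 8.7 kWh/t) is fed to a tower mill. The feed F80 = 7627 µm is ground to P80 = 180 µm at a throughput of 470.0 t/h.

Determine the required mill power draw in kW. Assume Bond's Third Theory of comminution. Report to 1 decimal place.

W_Bond = 10·Wi·(1/√P₈₀ − 1/√F₈₀)
W = 10·8.7·(1/√180 − 1/√7627) = 10·8.7·(0.063085) = 5.4884 kWh/t
P = W·T = 5.4884·470.0 = 2579.6 kW

P = 2579.6 kW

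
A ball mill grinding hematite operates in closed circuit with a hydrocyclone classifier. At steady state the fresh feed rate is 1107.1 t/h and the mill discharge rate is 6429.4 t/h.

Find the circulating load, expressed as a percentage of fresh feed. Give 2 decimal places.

M = F + R at steady state, so:
R = M − F = 6429.4 − 1107.1 = 5322.3 t/h
CL = 100·R/F = 100·5322.3/1107.1 = 480.74 %

CL = 480.74 %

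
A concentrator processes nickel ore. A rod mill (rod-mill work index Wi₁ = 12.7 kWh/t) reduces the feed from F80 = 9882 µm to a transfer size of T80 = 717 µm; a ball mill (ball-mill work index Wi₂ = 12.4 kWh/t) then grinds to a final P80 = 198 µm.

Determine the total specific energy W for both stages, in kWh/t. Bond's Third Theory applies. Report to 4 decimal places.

W = 10 Wi / √P80 − 10 Wi / √F80
Stage 1 (9882→717 µm, Wi₁=12.7): W₁ = 10·12.7·(0.037346 − 0.010060) = 3.4653 kWh/t
Stage 2 (717→198 µm, Wi₂=12.4): W₂ = 10·12.4·(0.071067 − 0.037346) = 4.1814 kWh/t
W = W₁ + W₂ = 3.4653 + 4.1814 = 7.6468 kWh/t

W = 7.6468 kWh/t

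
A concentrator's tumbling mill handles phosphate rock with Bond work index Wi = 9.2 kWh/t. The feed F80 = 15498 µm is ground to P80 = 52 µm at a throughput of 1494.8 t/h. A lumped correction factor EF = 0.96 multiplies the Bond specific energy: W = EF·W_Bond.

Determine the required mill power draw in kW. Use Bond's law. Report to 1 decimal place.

P = 17247.5 kW

W_Bond = 10·Wi·(1/√P₈₀ − 1/√F₈₀)
W = 10·9.2·(1/√52 − 1/√15498) = 10·9.2·(0.130642) = 12.0191 kWh/t
Apply correction: 12.0191 × 0.96 = 11.5383 kWh/t
Mill draw = 11.5383 × 1494.8 = 17247.5 kW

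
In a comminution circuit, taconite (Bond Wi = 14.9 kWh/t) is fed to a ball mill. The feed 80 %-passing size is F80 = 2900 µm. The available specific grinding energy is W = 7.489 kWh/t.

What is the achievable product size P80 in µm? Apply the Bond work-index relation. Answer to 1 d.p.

P80 = 211.1 µm

W = 10·Wi·(P80^(-½) − F80^(-½))
⇒ 1/√P80 = W/(10 Wi) + 1/√F80
  = 7.4890/(10·14.9) + 1/√2900 = 0.050262 + 0.018570 = 0.068831
P80 = (1/0.068831)² = 14.5283² = 211.07 µm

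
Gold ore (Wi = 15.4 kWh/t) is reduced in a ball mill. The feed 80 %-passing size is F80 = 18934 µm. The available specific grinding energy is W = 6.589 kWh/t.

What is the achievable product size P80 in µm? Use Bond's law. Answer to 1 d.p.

P80 = 399.2 µm

W = 10·Wi·[P80^(−½) − F80^(−½)]
P80^-0.5 = F80^-0.5 + W/(10 Wi)
  = 6.5890/(10·15.4) + 1/√18934 = 0.042786 + 0.007267 = 0.050053
P80 = (1/0.050053)² = 19.9788² = 399.15 µm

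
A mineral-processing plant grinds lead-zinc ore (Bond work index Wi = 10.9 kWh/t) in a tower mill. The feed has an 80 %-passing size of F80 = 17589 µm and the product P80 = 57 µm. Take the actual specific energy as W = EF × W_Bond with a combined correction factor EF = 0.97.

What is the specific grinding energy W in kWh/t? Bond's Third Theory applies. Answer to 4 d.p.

W = 13.2071 kWh/t

Bond: W = 10·Wi·(1/√P80 − 1/√F80)
1/√57 = 0.132453;  1/√17589 = 0.007540
W = 10·10.9·(0.132453 − 0.007540) = 13.6155 kWh/t
With EF = 0.97: W = 13.6155·0.97 = 13.2071 kWh/t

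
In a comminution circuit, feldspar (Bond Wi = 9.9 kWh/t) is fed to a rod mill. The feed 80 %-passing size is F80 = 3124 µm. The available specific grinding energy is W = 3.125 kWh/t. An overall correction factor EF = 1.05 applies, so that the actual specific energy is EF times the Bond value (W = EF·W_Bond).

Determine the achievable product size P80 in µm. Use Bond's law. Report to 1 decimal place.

W = 10 Wi (P80^-0.5 − F80^-0.5)
W_Bond = W / EF = 3.125 / 1.05 = 2.9762 kWh/t
P80^(−½) = W_Bond/(10 Wi) + F80^(−½)
  = 2.9762/(10·9.9) + 1/√3124 = 0.030063 + 0.017891 = 0.047954
P80 = (1/0.047954)² = 20.8533² = 434.86 µm

P80 = 434.9 µm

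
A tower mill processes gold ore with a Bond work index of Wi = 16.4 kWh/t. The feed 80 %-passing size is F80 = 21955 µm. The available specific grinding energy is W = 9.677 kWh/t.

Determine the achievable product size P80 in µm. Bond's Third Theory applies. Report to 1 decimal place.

Bond:  W = 10 Wi (1/√P − 1/√F)
1/√P80 = 1/√F80 + W/(10·Wi)
  = 9.6770/(10·16.4) + 1/√21955 = 0.059006 + 0.006749 = 0.065755
P80 = (1/0.065755)² = 15.2080² = 231.28 µm

P80 = 231.3 µm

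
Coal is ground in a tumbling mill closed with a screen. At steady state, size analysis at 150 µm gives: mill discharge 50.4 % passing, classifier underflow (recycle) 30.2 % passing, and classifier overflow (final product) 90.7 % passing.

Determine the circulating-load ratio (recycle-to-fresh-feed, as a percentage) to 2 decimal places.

Classifier node, passing 150 µm:
d + r·d = r·u + o → r(d−u) = o−d
r = (90.7 − 50.4)/(50.4 − 30.2) = 40.3/20.2 = 1.9950
CL = 100·r = 199.50 %

CL = 199.50 %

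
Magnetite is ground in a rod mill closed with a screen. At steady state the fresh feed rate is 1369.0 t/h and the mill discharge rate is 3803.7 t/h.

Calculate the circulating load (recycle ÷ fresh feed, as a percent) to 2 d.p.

Mill node: discharge = fresh + recycle.
R = M − F = 3803.7 − 1369.0 = 2434.7 t/h
CL = 100·R/F = 100·2434.7/1369.0 = 177.85 %

CL = 177.85 %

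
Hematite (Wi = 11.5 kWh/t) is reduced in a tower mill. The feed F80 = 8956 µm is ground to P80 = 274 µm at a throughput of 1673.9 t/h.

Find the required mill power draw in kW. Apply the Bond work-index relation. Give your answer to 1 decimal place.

W = 10 Wi / √P80 − 10 Wi / √F80
W = 10·11.5·(1/√274 − 1/√8956) = 10·11.5·(0.049845) = 5.7322 kWh/t
Power = W × throughput = 5.7322 kWh/t × 1673.9 t/h = 9595.2 kW

P = 9595.2 kW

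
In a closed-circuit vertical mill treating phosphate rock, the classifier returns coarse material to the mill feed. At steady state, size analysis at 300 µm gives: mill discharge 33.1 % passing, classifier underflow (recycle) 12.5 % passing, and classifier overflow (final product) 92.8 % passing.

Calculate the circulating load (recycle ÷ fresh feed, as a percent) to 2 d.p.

CL = 289.81 %

Classifier node, passing 300 µm:
r = (o − d)/(d − u)
r = (92.8 − 33.1)/(33.1 − 12.5) = 59.7/20.6 = 2.8981
CL = 100·r = 289.81 %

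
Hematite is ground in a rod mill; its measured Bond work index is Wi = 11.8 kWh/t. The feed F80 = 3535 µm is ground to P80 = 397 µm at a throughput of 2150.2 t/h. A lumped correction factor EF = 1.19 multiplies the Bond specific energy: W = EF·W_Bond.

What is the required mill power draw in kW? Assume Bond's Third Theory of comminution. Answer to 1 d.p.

P = 10075.2 kW

W = 10 Wi (P80^-0.5 − F80^-0.5)
W = 10·11.8·(1/√397 − 1/√3535) = 10·11.8·(0.033369) = 3.9376 kWh/t
Corrected W = EF·W_Bond = 1.19·3.9376 = 4.6857 kWh/t
P_mill = W·ṁ = 4.6857·2150.2 = 10075.2 kW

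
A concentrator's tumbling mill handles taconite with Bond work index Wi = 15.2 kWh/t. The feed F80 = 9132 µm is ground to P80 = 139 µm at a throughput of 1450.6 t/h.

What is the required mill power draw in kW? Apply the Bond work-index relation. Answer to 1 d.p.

P = 16394.5 kW

Bond:  W = 10 Wi (1/√P − 1/√F)
W = 10·15.2·(1/√139 − 1/√9132) = 10·15.2·(0.074354) = 11.3019 kWh/t
Power = W × throughput = 11.3019 kWh/t × 1450.6 t/h = 16394.5 kW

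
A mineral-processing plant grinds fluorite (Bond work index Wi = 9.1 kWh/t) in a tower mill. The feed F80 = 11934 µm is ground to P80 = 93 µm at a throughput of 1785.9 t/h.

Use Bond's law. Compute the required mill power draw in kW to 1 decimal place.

P = 15364.6 kW

Bond: W = 10·Wi·(1/√P80 − 1/√F80)
W = 10·9.1·(1/√93 − 1/√11934) = 10·9.1·(0.094541) = 8.6033 kWh/t
Power = W × throughput = 8.6033 kWh/t × 1785.9 t/h = 15364.6 kW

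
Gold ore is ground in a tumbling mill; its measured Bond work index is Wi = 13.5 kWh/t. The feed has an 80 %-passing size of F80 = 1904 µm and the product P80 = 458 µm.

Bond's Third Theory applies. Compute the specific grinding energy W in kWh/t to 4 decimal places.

W_Bond = 10·Wi·(1/√P₈₀ − 1/√F₈₀)
1/√458 = 0.046727;  1/√1904 = 0.022917
W = 10·13.5·(0.046727 − 0.022917) = 3.2143 kWh/t

W = 3.2143 kWh/t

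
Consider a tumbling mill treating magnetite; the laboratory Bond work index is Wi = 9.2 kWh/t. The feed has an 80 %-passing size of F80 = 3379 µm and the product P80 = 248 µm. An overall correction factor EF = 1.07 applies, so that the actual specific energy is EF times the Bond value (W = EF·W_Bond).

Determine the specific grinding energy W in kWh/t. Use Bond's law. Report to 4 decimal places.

W = 10·Wi·(P80^(-½) − F80^(-½))
1/√248 = 0.063500;  1/√3379 = 0.017203
W = 10·9.2·(0.063500 − 0.017203) = 4.2593 kWh/t
W_actual = 1.07 × 4.2593 = 4.5575 kWh/t

W = 4.5575 kWh/t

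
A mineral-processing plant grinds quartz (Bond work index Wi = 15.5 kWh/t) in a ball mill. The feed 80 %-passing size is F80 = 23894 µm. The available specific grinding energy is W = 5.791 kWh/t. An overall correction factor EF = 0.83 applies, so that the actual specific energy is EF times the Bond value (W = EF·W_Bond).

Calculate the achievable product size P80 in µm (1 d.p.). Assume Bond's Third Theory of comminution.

P80 = 377.3 µm

Bond: W = 10·Wi·(1/√P80 − 1/√F80)
W_Bond = W / EF = 5.791 / 0.83 = 6.9771 kWh/t
⇒ 1/√P80 = W_Bond/(10·Wi) + 1/√F80
  = 6.9771/(10·15.5) + 1/√23894 = 0.045014 + 0.006469 = 0.051483
P80 = (1/0.051483)² = 19.4239² = 377.29 µm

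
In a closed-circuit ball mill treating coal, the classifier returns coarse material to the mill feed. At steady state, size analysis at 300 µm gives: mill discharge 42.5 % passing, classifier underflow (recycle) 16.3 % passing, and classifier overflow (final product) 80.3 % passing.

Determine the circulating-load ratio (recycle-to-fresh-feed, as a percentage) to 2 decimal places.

CL = 144.27 %

Mass balance on the −300 µm fraction:
(1+r)d = ru + o → r = (o−d)/(d−u)
r = (80.3 − 42.5)/(42.5 − 16.3) = 37.8/26.2 = 1.4427
CL = 100·r = 144.27 %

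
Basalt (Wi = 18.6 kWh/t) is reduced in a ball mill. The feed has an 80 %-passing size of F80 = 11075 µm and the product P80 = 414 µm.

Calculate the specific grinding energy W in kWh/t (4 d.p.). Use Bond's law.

W = 10·Wi·(P80^(-½) − F80^(-½))
1/√414 = 0.049147;  1/√11075 = 0.009502
W = 10·18.6·(0.049147 − 0.009502) = 7.3740 kWh/t

W = 7.3740 kWh/t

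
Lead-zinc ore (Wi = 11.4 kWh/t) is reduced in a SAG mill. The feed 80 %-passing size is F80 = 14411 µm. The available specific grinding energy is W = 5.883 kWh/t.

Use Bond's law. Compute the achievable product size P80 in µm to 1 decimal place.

W = 10 Wi (P80^-0.5 − F80^-0.5)
⇒ 1/√P80 = W/(10 Wi) + 1/√F80
  = 5.8830/(10·11.4) + 1/√14411 = 0.051605 + 0.008330 = 0.059935
P80 = (1/0.059935)² = 16.6846² = 278.38 µm

P80 = 278.4 µm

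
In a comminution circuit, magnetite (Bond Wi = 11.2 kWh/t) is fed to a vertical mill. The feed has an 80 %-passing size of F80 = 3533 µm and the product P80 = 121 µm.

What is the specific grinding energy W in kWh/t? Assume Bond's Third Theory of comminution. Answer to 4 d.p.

Bond: W = 10·Wi·(1/√P80 − 1/√F80)
1/√121 = 0.090909;  1/√3533 = 0.016824
W = 10·11.2·(0.090909 − 0.016824) = 8.2975 kWh/t

W = 8.2975 kWh/t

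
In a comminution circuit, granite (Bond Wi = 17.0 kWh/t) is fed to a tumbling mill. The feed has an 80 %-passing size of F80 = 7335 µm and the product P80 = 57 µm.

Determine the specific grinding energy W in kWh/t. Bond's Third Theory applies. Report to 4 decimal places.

Bond:  W = 10 Wi (1/√P − 1/√F)
1/√57 = 0.132453;  1/√7335 = 0.011676
W = 10·17.0·(0.132453 − 0.011676) = 20.5321 kWh/t

W = 20.5321 kWh/t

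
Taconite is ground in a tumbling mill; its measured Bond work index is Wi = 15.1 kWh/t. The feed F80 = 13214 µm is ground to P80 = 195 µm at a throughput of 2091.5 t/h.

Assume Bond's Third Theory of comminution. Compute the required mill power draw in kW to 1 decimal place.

Bond: W = 10·Wi·(1/√P80 − 1/√F80)
W = 10·15.1·(1/√195 − 1/√13214) = 10·15.1·(0.062912) = 9.4997 kWh/t
Power = W × throughput = 9.4997 kWh/t × 2091.5 t/h = 19868.7 kW

P = 19868.7 kW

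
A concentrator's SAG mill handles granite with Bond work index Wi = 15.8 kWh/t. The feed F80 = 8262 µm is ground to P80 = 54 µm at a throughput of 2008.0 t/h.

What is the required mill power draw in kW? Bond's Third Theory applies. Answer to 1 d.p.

P = 39683.7 kW

Bond: W = 10·Wi·(1/√P80 − 1/√F80)
W = 10·15.8·(1/√54 − 1/√8262) = 10·15.8·(0.125081) = 19.7628 kWh/t
P = W·T = 19.7628·2008.0 = 39683.7 kW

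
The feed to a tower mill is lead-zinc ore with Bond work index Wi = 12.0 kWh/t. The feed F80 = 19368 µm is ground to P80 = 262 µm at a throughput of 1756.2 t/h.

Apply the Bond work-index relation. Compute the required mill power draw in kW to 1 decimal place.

W = 10 Wi / √P80 − 10 Wi / √F80
W = 10·12.0·(1/√262 − 1/√19368) = 10·12.0·(0.054595) = 6.5514 kWh/t
P = W·T = 6.5514·1756.2 = 11505.5 kW

P = 11505.5 kW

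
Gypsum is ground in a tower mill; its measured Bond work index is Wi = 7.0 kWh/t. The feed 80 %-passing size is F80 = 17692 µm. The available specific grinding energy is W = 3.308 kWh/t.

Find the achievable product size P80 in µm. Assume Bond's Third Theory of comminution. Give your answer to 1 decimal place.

P80 = 333.3 µm

W = 10 Wi / √P80 − 10 Wi / √F80
1/√P80 = 1/√F80 + W/(10·Wi)
  = 3.3080/(10·7.0) + 1/√17692 = 0.047257 + 0.007518 = 0.054775
P80 = (1/0.054775)² = 18.2564² = 333.30 µm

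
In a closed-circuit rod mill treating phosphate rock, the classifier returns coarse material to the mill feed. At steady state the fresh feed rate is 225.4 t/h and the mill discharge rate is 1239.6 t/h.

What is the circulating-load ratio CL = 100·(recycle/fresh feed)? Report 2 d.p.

M = F + R at steady state, so:
R = M − F = 1239.6 − 225.4 = 1014.2 t/h
CL = 100·R/F = 100·1014.2/225.4 = 449.96 %

CL = 449.96 %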